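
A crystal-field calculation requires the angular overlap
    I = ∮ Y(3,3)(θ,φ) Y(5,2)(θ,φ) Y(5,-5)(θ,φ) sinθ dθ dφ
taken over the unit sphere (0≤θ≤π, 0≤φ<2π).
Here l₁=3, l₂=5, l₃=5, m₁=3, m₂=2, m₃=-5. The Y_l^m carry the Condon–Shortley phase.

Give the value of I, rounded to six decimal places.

0.000000

Σlᵢ=13 odd — θ-integrand is odd under cosθ→−cosθ; I=0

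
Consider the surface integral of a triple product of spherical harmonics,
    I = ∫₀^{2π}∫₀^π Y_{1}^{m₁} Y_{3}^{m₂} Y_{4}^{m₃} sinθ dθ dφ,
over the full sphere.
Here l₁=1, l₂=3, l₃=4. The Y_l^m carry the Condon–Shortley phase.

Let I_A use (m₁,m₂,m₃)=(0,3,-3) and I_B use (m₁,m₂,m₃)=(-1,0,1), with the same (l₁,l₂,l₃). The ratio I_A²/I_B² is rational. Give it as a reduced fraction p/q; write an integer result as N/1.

7/10

Same 1,3,4: normalisation and zero-m 3j drop out of the ratio.
A: Δ: 0! 2! 6! / 9! → 1/252; sum: t=0:+1/720 = 1/720; 3j²(1 3 4; 0 3 -3) = Δ·Π!·Σ² = 1/36  (sign -1)
B: Δ: 0! 2! 6! / 9! → 1/252; sum: t=0:+1/72 = 1/72; 3j²(1 3 4; -1 0 1) = Δ·Π!·Σ² = 5/126  (sign -1)
I_A²/I_B² = (1/36)/(5/126) = 7/10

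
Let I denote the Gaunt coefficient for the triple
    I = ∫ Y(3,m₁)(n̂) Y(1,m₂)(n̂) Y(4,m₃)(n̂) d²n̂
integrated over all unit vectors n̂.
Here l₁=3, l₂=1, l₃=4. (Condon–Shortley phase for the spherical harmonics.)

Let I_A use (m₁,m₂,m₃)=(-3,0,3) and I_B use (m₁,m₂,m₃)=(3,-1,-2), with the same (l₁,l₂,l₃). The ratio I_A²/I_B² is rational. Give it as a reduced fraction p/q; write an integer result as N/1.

l's match ⇒ only the (l;m) 3-j factors differ between A and B.
A: triangle coeff Δ(3,1,4) = 1/252; Σ_t [0,0]: t=0:+1/720 = 1/720; (3j)²=1/36 [(3 1 4; -3 0 3)], sign=-1
B: triangle coeff Δ(3,1,4) = 1/252; Σ_t [0,0]: t=0:+1/1440 = 1/1440; (3j)²=1/252 [(3 1 4; 3 -1 -2)], sign=+1
I_A²/I_B² = (1/36)/(1/252) = 7/1

7/1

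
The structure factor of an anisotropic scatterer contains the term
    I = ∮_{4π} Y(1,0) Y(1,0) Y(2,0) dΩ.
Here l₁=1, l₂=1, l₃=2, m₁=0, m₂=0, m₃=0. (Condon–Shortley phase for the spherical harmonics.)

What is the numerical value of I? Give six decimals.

0.252313

Checks pass: Σm=0; 4 even; l₃=2∈[0,2].
(2·1+1)(2·1+1)(2·2+1) = 45
Δ: 0! 2! 2! / 5! → 1/30
sum: t=0:+1/1 = 1/1
3j²(1 1 2; 0 0 0) = Δ·Π!·Σ² = 2/15  (sign +1)
(m-triple is (0,0,0) — same symbol as above.)
combine: 4πI² = 45·2/15·2/15 = 4/5
take √, sign +1: I = 0.25231325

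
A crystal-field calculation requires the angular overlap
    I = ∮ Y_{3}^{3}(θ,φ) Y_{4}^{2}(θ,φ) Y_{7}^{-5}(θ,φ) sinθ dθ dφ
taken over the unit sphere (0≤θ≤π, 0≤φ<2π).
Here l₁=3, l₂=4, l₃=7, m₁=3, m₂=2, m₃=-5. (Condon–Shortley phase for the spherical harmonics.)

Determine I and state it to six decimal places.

-0.204818

Rules hold: Σm=0, L=14 even, 1≤7≤7.
N = 7·9·15 = 945
Δ = 0!·6!·8!/15! = 1/45045
Racah Σ t=0..0: t=0:+1/20736 = 1/20736
⇒ 3j(3 4 7; 0 0 0)² = 35/1287, sgn -1
Racah Σ t=0..0: t=0:+1/1036800 = 1/1036800
⇒ 3j(3 4 7; 3 2 -5)² = 4/195, sgn +1
4πI² = N·(3j₀)²·(3jₘ)² = 980/1859
I = -1·√(0.527165/4π) = -0.20481814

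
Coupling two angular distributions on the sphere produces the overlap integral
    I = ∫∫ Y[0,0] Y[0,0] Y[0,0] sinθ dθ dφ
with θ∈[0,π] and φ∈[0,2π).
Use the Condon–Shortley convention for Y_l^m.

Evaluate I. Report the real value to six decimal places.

0.282095

Checks pass: Σm=0; 0 even; l₃=0∈[0,0].
(2·0+1)(2·0+1)(2·0+1) = 1
Δ: 0! 0! 0! / 1! → 1/1
sum: t=0:+1/1 = 1/1
3j²(0 0 0; 0 0 0) = Δ·Π!·Σ² = 1/1  (sign +1)
(m-triple is (0,0,0) — same symbol as above.)
combine: 4πI² = 1·1·1 = 1/1
take √, sign +1: I = 0.28209479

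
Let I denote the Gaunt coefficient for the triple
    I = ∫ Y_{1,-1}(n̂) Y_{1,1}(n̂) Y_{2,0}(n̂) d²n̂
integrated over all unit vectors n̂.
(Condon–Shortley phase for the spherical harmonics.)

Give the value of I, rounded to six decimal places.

0.126157

Rules hold: Σm=0, L=4 even, 0≤2≤2.
N = 3·3·5 = 45
Δ = 0!·2!·2!/5! = 1/30
Racah Σ t=0..0: t=0:+1/1 = 1/1
⇒ 3j(1 1 2; 0 0 0)² = 2/15, sgn +1
Racah Σ t=0..0: t=0:+1/4 = 1/4
⇒ 3j(1 1 2; -1 1 0)² = 1/30, sgn +1
4πI² = N·(3j₀)²·(3jₘ)² = 1/5
I = +1·√(0.2/4π) = 0.12615663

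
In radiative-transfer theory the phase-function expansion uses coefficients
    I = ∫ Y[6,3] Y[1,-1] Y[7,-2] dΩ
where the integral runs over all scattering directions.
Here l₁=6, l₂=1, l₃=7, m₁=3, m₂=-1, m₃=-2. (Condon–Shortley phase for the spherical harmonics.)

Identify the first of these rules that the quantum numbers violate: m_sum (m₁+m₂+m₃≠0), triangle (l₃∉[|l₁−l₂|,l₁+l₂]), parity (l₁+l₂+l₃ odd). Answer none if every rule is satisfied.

none

azimuthal sum: 3 − 1 − 2 = 0  ✓
5 ≤ 7 ≤ 7 (triangle on l)  ✓
L = 6 + 1 + 7 = 14 (even)  ✓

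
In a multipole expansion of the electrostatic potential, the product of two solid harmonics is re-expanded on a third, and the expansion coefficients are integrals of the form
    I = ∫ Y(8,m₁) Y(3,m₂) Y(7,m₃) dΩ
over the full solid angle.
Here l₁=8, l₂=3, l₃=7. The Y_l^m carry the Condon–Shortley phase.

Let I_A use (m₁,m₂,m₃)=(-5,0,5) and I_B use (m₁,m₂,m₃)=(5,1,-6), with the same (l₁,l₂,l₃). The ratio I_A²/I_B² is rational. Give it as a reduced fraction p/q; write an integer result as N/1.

2883/6656

Shared (l₁,l₂,l₃)=(8,3,7): N and (l;000)² cancel in I_A²/I_B².
A: Δ = 4!·12!·2!/19! = 1/5290740; Racah Σ t=1..3: t=1:−1/5748019200 t=2:+1/159667200 t=3:−1/87091200 = -31/5748019200; ⇒ 3j(8 3 7; -5 0 5)² = 961/135660, sgn -1
B: Δ = 4!·12!·2!/19! = 1/5290740; Racah Σ t=2..3: t=2:+1/319334400 t=3:−1/2874009600 = 1/359251200; ⇒ 3j(8 3 7; 5 1 -6)² = 1664/101745, sgn -1
I_A²/I_B² = (961/135660)/(1664/101745) = 2883/6656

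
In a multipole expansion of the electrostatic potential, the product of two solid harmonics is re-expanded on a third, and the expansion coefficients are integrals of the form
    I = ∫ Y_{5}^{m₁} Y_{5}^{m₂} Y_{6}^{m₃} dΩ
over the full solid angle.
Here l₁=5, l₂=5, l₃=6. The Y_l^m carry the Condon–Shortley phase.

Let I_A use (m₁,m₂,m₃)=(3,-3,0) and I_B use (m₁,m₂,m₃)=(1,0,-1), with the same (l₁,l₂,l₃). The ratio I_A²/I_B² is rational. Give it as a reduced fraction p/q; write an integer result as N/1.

l's match ⇒ only the (l;m) 3-j factors differ between A and B.
A: triangle coeff Δ(5,5,6) = 1/28588560; Σ_t [0,2]: t=0:+1/55296 t=1:−1/86400 t=2:+1/2073600 = 29/4147200; (3j)²=841/145860 [(5 5 6; 3 -3 0)], sign=+1
B: triangle coeff Δ(5,5,6) = 1/28588560; Σ_t [0,4]: t=0:+1/138240 t=1:−1/10368 t=2:+1/6912 t=3:−1/34560 t=4:+1/2073600 = 7/259200; (3j)²=28/7293 [(5 5 6; 1 0 -1)], sign=-1
I_A²/I_B² = (841/145860)/(28/7293) = 841/560

841/560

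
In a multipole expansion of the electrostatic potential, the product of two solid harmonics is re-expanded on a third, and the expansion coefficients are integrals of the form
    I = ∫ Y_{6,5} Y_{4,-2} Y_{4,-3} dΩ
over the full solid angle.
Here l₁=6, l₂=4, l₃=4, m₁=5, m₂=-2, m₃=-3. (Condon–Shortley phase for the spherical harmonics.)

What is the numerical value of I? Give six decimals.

-0.100084

m-sum 0 ✓  L=14 even ✓  2≤4≤10 ✓
Π(2lᵢ+1) = 13×9×9 = 1053
triangle coeff Δ(6,4,4) = 1/1261260
Σ_t [2,4]: t=2:+1/4608 t=3:−1/1296 t=4:+1/4608 = -7/20736
(3j)²=20/1287 [(6 4 4; 0 0 0)], sign=-1
Σ_t [0,1]: t=0:+1/172800 t=1:−1/86400 = -1/172800
(3j)²=1/130 [(6 4 4; 5 -2 -3)], sign=+1
⇒ 4πI² = 18/143
I = (-1)√(18/143/(4π)) = -0.10008369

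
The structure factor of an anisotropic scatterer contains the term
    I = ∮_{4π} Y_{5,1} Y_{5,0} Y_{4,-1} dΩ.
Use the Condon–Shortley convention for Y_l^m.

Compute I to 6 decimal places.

-0.053153

Checks pass: Σm=0; 14 even; l₃=4∈[0,10].
(2·5+1)(2·5+1)(2·4+1) = 1089
Δ: 6! 4! 4! / 15! → 1/3153150
sum: t=1:−1/69120 t=2:+1/1728 t=3:−1/576 t=4:+1/1728 t=5:−1/69120 = -7/11520
3j²(5 5 4; 0 0 0) = Δ·Π!·Σ² = 2/143  (sign -1)
sum: t=1:−1/17280 t=2:+1/1152 t=3:−1/864 t=4:+1/6912 = -7/34560
3j²(5 5 4; 1 0 -1) = Δ·Π!·Σ² = 1/429  (sign +1)
combine: 4πI² = 1089·2/143·1/429 = 6/169
take √, sign -1: I = -0.05315295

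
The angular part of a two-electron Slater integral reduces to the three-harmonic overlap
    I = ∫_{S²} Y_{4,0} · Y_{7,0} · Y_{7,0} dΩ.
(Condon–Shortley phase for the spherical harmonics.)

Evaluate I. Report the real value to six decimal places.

m-sum 0 ✓  L=18 even ✓  3≤7≤11 ✓
Π(2lᵢ+1) = 9×15×15 = 2025
triangle coeff Δ(4,7,7) = 1/58198140
Σ_t [0,4]: t=0:+1/17418240 t=1:−1/622080 t=2:+1/230400 t=3:−1/622080 t=4:+1/17418240 = 1/806400
(3j)²=2268/230945 [(4 7 7; 0 0 0)], sign=-1
(m-triple is (0,0,0) — same symbol as above.)
⇒ 4πI² = 416649744/2133423721
I = (+1)√(416649744/2133423721/(4π)) = 0.12466429

0.124664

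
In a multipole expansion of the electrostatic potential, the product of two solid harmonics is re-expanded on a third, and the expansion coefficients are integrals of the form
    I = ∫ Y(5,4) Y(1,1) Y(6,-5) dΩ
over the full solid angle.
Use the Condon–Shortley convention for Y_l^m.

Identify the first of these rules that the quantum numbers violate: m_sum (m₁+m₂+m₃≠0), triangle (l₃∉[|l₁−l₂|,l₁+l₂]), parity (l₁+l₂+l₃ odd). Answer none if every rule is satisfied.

m₁+m₂+m₃ = 4 + 1 − 5 = 0  ✓
triangle: |5−1|=4 ≤ l₃=6 ≤ 5+1=6  ✓
parity: l₁+l₂+l₃ = 12 is even  ✓

none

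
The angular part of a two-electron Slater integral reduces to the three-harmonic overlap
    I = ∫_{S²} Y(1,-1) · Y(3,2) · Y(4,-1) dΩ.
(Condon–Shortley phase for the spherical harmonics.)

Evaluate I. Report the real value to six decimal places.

-0.106622

m-sum 0 ✓  L=8 even ✓  2≤4≤4 ✓
Π(2lᵢ+1) = 3×7×9 = 189
triangle coeff Δ(1,3,4) = 1/252
Σ_t [0,0]: t=0:+1/36 = 1/36
(3j)²=4/63 [(1 3 4; 0 0 0)], sign=+1
Σ_t [0,0]: t=0:+1/240 = 1/240
(3j)²=1/84 [(1 3 4; -1 2 -1)], sign=-1
⇒ 4πI² = 1/7
I = (-1)√(1/7/(4π)) = -0.10662181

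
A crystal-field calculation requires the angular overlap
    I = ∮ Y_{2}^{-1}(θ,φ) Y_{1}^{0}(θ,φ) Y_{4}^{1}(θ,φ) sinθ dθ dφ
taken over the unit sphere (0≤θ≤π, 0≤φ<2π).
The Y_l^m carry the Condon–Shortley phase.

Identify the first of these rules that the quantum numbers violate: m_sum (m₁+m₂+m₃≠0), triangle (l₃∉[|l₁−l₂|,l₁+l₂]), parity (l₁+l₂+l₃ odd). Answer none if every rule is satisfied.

azimuthal sum: -1 + 0 + 1 = 0  ✓
1 ≤ 4 ≤ 3 (triangle on l)  ✗
L = 2 + 1 + 4 = 7 (odd)

triangle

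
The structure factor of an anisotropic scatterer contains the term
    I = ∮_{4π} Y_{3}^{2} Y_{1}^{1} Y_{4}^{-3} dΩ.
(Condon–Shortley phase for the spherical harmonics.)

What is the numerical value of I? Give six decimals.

-0.282095

m-sum 0 ✓  L=8 even ✓  2≤4≤4 ✓
Π(2lᵢ+1) = 7×3×9 = 189
triangle coeff Δ(3,1,4) = 1/252
Σ_t [0,0]: t=0:+1/36 = 1/36
(3j)²=4/63 [(3 1 4; 0 0 0)], sign=+1
Σ_t [0,0]: t=0:+1/240 = 1/240
(3j)²=1/12 [(3 1 4; 2 1 -3)], sign=-1
⇒ 4πI² = 1/1
I = (-1)√(1/1/(4π)) = -0.28209479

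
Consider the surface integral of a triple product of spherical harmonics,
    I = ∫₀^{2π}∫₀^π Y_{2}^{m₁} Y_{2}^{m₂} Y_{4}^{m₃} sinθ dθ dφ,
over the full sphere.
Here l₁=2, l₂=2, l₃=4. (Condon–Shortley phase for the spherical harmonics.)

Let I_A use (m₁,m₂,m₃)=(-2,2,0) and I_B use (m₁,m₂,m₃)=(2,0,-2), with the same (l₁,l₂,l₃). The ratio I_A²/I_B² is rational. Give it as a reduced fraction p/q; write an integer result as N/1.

1/15

Shared (l₁,l₂,l₃)=(2,2,4): N and (l;000)² cancel in I_A²/I_B².
A: Δ = 0!·4!·4!/9! = 1/630; Racah Σ t=0..0: t=0:+1/576 = 1/576; ⇒ 3j(2 2 4; -2 2 0)² = 1/630, sgn +1
B: Δ = 0!·4!·4!/9! = 1/630; Racah Σ t=0..0: t=0:+1/96 = 1/96; ⇒ 3j(2 2 4; 2 0 -2)² = 1/42, sgn +1
I_A²/I_B² = (1/630)/(1/42) = 1/15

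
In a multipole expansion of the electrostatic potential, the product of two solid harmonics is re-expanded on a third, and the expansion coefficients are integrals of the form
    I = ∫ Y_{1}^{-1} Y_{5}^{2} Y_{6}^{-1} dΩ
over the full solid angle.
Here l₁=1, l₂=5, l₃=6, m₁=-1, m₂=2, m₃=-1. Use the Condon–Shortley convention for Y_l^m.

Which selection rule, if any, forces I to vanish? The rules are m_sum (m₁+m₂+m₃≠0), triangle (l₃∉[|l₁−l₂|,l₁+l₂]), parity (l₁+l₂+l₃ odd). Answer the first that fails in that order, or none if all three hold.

none

m₁+m₂+m₃ = -1 + 2 − 1 = 0  ✓
triangle: |1−5|=4 ≤ l₃=6 ≤ 1+5=6  ✓
parity: l₁+l₂+l₃ = 12 is even  ✓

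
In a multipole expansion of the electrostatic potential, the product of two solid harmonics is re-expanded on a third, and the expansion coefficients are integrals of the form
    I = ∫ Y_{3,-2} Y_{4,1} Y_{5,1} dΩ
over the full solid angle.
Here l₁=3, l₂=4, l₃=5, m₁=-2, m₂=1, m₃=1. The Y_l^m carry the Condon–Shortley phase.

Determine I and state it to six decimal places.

0.138239

Checks pass: Σm=0; 12 even; l₃=5∈[1,7].
(2·3+1)(2·4+1)(2·5+1) = 693
Δ: 2! 4! 6! / 13! → 1/180180
sum: t=0:+1/576 t=1:−1/144 t=2:+1/576 = -1/288
3j²(3 4 5; 0 0 0) = Δ·Π!·Σ² = 20/1001  (sign +1)
sum: t=1:−1/1152 t=2:+1/432 = 5/3456
3j²(3 4 5; -2 1 1) = Δ·Π!·Σ² = 625/36036  (sign +1)
combine: 4πI² = 693·20/1001·625/36036 = 3125/13013
take √, sign +1: I = 0.13823925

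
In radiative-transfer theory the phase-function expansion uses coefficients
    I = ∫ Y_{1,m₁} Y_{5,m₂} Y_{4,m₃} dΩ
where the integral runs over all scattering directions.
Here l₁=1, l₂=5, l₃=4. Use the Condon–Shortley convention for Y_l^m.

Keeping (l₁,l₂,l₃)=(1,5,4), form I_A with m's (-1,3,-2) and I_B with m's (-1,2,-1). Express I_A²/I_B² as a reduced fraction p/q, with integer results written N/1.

4/3

Shared (l₁,l₂,l₃)=(1,5,4): N and (l;000)² cancel in I_A²/I_B².
A: Δ = 2!·0!·8!/11! = 1/495; Racah Σ t=2..2: t=2:+1/2880 = 1/2880; ⇒ 3j(1 5 4; -1 3 -2)² = 28/495, sgn +1
B: Δ = 2!·0!·8!/11! = 1/495; Racah Σ t=2..2: t=2:+1/1440 = 1/1440; ⇒ 3j(1 5 4; -1 2 -1)² = 7/165, sgn -1
I_A²/I_B² = (28/495)/(7/165) = 4/3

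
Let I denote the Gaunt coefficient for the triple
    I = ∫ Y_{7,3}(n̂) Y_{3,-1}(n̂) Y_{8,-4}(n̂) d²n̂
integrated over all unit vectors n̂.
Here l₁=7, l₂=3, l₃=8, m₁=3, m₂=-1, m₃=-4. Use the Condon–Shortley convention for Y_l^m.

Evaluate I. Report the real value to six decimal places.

m-sum = 3 − 1 − 4 = -2 ≠ 0 ⇒ I = 0

0.000000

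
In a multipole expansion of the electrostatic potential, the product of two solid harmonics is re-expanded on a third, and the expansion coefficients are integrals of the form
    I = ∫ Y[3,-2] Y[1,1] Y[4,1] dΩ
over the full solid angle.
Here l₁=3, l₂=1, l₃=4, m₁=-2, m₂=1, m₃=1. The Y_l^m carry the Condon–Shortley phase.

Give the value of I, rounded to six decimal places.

-0.106622

Checks pass: Σm=0; 8 even; l₃=4∈[2,4].
(2·3+1)(2·1+1)(2·4+1) = 189
Δ: 0! 6! 2! / 9! → 1/252
sum: t=0:+1/36 = 1/36
3j²(3 1 4; 0 0 0) = Δ·Π!·Σ² = 4/63  (sign +1)
sum: t=0:+1/240 = 1/240
3j²(3 1 4; -2 1 1) = Δ·Π!·Σ² = 1/84  (sign -1)
combine: 4πI² = 189·4/63·1/84 = 1/7
take √, sign -1: I = -0.10662181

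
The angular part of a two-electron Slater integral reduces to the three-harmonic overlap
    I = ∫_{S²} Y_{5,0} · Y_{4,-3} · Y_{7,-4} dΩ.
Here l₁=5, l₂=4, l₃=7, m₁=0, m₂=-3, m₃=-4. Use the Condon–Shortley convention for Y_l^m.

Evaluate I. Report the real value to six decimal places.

0.000000

Σmᵢ = -7 ≠ 0, so the φ-integral vanishes; I = 0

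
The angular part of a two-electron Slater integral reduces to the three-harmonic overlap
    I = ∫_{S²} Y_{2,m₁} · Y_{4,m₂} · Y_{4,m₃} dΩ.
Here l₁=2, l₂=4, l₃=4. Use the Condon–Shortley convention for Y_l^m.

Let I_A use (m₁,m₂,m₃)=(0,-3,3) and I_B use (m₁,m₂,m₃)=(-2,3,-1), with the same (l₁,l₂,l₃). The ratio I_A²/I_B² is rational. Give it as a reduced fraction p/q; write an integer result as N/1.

7/54

Same 2,4,4: normalisation and zero-m 3j drop out of the ratio.
A: Δ: 2! 2! 6! / 11! → 1/13860; sum: t=0:+1/480 t=1:−1/720 = 1/1440; 3j²(2 4 4; 0 -3 3) = Δ·Π!·Σ² = 7/1980  (sign -1)
B: Δ: 2! 2! 6! / 11! → 1/13860; sum: t=2:+1/480 = 1/480; 3j²(2 4 4; -2 3 -1) = Δ·Π!·Σ² = 3/110  (sign -1)
I_A²/I_B² = (7/1980)/(3/110) = 7/54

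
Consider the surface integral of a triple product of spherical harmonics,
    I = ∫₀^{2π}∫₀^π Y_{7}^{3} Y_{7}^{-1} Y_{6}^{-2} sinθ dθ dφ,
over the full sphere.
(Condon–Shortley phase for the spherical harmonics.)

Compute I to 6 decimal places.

-0.019541

Rules hold: Σm=0, L=20 even, 0≤6≤14.
N = 15·15·13 = 2925
Δ = 8!·6!·6!/21! = 1/2444321880
Racah Σ t=1..7: t=1:−1/2612736000 t=2:+1/20736000 t=3:−1/1658880 t=4:+1/746496 t=5:−1/1658880 t=6:+1/20736000 t=7:−1/2612736000 = 1/4354560
⇒ 3j(7 7 6; 0 0 0)² = 1000/138567, sgn +1
Racah Σ t=0..4: t=0:+1/1393459200 t=1:−1/21772800 t=2:+1/3317760 t=3:−1/3110400 t=4:+1/19906560 = -1/66355200
⇒ 3j(7 7 6; 3 -1 -2)² = 21/92378, sgn -1
4πI² = N·(3j₀)²·(3jₘ)² = 787500/164109517
I = -1·√(0.00479862/4π) = -0.01954130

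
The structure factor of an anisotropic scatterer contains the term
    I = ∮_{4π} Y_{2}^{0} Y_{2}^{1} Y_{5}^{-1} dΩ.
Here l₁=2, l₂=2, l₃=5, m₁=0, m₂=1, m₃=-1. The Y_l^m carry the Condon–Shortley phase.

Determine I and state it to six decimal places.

0.000000

triangle: need 0≤l₃≤4, have 5; I=0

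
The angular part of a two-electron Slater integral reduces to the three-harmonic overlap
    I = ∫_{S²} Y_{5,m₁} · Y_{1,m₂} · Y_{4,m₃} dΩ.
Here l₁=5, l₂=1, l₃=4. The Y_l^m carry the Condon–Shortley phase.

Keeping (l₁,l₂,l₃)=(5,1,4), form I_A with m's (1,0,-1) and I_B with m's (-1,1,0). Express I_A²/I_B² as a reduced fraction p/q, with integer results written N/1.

l's match ⇒ only the (l;m) 3-j factors differ between A and B.
A: triangle coeff Δ(5,1,4) = 1/495; Σ_t [1,1]: t=1:−1/720 = -1/720; (3j)²=8/165 [(5 1 4; 1 0 -1)], sign=+1
B: triangle coeff Δ(5,1,4) = 1/495; Σ_t [2,2]: t=2:+1/1152 = 1/1152; (3j)²=1/33 [(5 1 4; -1 1 0)], sign=+1
I_A²/I_B² = (8/165)/(1/33) = 8/5

8/5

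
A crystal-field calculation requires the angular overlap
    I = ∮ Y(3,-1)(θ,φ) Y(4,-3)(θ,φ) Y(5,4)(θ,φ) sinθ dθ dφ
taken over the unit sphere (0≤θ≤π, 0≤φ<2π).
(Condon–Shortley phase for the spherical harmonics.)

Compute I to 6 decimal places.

0.042401

m-sum 0 ✓  L=12 even ✓  1≤5≤7 ✓
Π(2lᵢ+1) = 7×9×11 = 693
triangle coeff Δ(3,4,5) = 1/180180
Σ_t [0,2]: t=0:+1/576 t=1:−1/144 t=2:+1/576 = -1/288
(3j)²=20/1001 [(3 4 5; 0 0 0)], sign=+1
Σ_t [0,1]: t=0:+1/5760 t=1:−1/4320 = -1/17280
(3j)²=7/4290 [(3 4 5; -1 -3 4)], sign=+1
⇒ 4πI² = 42/1859
I = (+1)√(42/1859/(4π)) = 0.04240138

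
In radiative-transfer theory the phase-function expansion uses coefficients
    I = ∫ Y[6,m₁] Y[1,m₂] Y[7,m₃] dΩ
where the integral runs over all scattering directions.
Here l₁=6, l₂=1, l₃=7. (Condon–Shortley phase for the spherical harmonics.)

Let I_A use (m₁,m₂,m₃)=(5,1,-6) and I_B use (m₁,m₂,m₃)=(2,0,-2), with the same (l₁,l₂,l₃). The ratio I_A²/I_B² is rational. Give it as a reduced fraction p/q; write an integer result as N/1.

l's match ⇒ only the (l;m) 3-j factors differ between A and B.
A: triangle coeff Δ(6,1,7) = 1/1365; Σ_t [0,0]: t=0:+1/79833600 = 1/79833600; (3j)²=2/35 [(6 1 7; 5 1 -6)], sign=-1
B: triangle coeff Δ(6,1,7) = 1/1365; Σ_t [0,0]: t=0:+1/967680 = 1/967680; (3j)²=3/91 [(6 1 7; 2 0 -2)], sign=-1
I_A²/I_B² = (2/35)/(3/91) = 26/15

26/15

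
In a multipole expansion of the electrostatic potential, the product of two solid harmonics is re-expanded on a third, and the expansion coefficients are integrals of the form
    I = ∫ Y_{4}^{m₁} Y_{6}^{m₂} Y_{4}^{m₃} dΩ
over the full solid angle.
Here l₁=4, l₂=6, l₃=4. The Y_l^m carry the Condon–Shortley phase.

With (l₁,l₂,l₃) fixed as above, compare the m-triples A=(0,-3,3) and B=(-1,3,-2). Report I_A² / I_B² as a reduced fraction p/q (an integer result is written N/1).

Same 4,6,4: normalisation and zero-m 3j drop out of the ratio.
A: Δ: 6! 2! 6! / 15! → 1/1261260; sum: t=2:+1/11520 t=3:−1/25920 = 1/20736; 3j²(4 6 4; 0 -3 3) = Δ·Π!·Σ² = 5/429  (sign -1)
B: Δ: 6! 2! 6! / 15! → 1/1261260; sum: t=3:−1/51840 t=4:+1/5760 t=5:−1/11520 = 7/103680; 3j²(4 6 4; -1 3 -2) = Δ·Π!·Σ² = 7/858  (sign +1)
I_A²/I_B² = (5/429)/(7/858) = 10/7

10/7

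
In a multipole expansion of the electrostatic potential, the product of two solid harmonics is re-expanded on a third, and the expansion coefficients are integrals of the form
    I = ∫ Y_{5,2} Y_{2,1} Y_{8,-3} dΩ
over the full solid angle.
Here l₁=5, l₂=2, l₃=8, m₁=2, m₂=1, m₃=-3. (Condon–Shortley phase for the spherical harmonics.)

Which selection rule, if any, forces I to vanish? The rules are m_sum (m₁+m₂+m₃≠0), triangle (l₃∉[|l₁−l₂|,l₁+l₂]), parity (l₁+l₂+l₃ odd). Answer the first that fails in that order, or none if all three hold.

triangle

azimuthal sum: 2 + 1 − 3 = 0  ✓
3 ≤ 8 ≤ 7 (triangle on l)  ✗
L = 5 + 2 + 8 = 15 (odd)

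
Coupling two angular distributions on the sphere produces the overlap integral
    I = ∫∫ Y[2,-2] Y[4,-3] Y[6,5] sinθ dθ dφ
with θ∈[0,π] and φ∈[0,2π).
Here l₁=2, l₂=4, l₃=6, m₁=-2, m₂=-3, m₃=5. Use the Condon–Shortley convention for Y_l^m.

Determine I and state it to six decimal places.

m-sum 0 ✓  L=12 even ✓  2≤6≤6 ✓
Π(2lᵢ+1) = 5×9×13 = 585
triangle coeff Δ(2,4,6) = 1/6435
Σ_t [0,0]: t=0:+1/2304 = 1/2304
(3j)²=5/143 [(2 4 6; 0 0 0)], sign=+1
Σ_t [0,0]: t=0:+1/120960 = 1/120960
(3j)²=2/39 [(2 4 6; -2 -3 5)], sign=-1
⇒ 4πI² = 150/143
I = (-1)√(150/143/(4π)) = -0.28891672

-0.288917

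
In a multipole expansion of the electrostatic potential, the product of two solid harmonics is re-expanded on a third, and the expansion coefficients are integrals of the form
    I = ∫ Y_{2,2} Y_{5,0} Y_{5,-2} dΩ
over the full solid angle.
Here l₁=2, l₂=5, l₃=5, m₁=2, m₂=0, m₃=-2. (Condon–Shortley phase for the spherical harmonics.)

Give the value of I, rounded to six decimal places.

Rules hold: Σm=0, L=12 even, 3≤5≤7.
N = 5·11·11 = 605
Δ = 2!·2!·8!/13! = 1/38610
Racah Σ t=0..2: t=0:+1/2880 t=1:−1/576 t=2:+1/2880 = -1/960
⇒ 3j(2 5 5; 0 0 0)² = 10/429, sgn +1
Racah Σ t=0..0: t=0:+1/2880 = 1/2880
⇒ 3j(2 5 5; 2 0 -2)² = 14/429, sgn -1
4πI² = N·(3j₀)²·(3jₘ)² = 700/1521
I = -1·√(0.460224/4π) = -0.19137248

-0.191372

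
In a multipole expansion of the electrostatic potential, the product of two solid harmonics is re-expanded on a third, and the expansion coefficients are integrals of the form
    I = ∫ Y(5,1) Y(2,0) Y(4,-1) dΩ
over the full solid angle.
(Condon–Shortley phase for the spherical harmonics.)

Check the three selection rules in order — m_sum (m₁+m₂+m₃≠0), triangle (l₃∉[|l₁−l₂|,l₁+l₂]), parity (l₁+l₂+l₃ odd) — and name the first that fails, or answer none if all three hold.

parity

Σmᵢ = 0  ✓
l₃∈[|l₁−l₂|,l₁+l₂]=[3,7], have l₃=4  ✓
Σlᵢ = 11 ⇒ odd  ✗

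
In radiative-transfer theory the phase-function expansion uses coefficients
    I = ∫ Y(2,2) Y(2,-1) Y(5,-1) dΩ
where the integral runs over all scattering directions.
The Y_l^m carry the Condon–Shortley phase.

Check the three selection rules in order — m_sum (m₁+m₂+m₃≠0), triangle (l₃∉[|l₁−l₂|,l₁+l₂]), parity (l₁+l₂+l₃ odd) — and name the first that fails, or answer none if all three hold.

m₁+m₂+m₃ = 2 − 1 − 1 = 0  ✓
triangle: |2−2|=0 ≤ l₃=5 ≤ 2+2=4  ✗
parity: l₁+l₂+l₃ = 9 is odd

triangle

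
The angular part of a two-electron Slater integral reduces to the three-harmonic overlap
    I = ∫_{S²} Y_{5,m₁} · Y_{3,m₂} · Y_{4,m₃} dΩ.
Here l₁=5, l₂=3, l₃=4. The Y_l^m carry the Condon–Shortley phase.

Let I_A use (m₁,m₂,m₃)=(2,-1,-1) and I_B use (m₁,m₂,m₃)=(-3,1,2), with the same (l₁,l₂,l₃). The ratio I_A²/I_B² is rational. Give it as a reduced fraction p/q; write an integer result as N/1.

Same 5,3,4: normalisation and zero-m 3j drop out of the ratio.
A: Δ: 4! 6! 2! / 13! → 1/180180; sum: t=0:+1/1728 t=1:−1/288 t=2:+1/960 = -1/540; 3j²(5 3 4; 2 -1 -1) = Δ·Π!·Σ² = 128/6435  (sign +1)
B: Δ: 4! 6! 2! / 13! → 1/180180; sum: t=2:+1/5760 t=3:−1/720 t=4:+1/2304 = -1/1280; 3j²(5 3 4; -3 1 2) = Δ·Π!·Σ² = 27/1430  (sign -1)
I_A²/I_B² = (128/6435)/(27/1430) = 256/243

256/243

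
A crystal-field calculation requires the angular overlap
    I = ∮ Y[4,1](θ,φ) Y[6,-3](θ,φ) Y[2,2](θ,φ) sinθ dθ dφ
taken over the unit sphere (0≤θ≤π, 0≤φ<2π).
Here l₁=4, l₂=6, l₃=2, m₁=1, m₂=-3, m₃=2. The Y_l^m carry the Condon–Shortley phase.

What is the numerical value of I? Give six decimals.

Checks pass: Σm=0; 12 even; l₃=2∈[2,10].
(2·4+1)(2·6+1)(2·2+1) = 585
Δ: 8! 0! 4! / 13! → 1/6435
sum: t=4:+1/2304 = 1/2304
3j²(4 6 2; 0 0 0) = Δ·Π!·Σ² = 5/143  (sign +1)
sum: t=3:−1/17280 = -1/17280
3j²(4 6 2; 1 -3 2) = Δ·Π!·Σ² = 14/715  (sign -1)
combine: 4πI² = 585·5/143·14/715 = 630/1573
take √, sign -1: I = -0.17852580

-0.178526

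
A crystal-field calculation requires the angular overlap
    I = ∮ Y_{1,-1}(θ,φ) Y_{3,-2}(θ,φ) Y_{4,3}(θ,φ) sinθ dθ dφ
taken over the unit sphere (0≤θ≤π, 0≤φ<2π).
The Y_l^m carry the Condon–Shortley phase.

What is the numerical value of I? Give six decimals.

m-sum 0 ✓  L=8 even ✓  2≤4≤4 ✓
Π(2lᵢ+1) = 3×7×9 = 189
triangle coeff Δ(1,3,4) = 1/252
Σ_t [0,0]: t=0:+1/36 = 1/36
(3j)²=4/63 [(1 3 4; 0 0 0)], sign=+1
Σ_t [0,0]: t=0:+1/240 = 1/240
(3j)²=1/12 [(1 3 4; -1 -2 3)], sign=-1
⇒ 4πI² = 1/1
I = (-1)√(1/1/(4π)) = -0.28209479

-0.282095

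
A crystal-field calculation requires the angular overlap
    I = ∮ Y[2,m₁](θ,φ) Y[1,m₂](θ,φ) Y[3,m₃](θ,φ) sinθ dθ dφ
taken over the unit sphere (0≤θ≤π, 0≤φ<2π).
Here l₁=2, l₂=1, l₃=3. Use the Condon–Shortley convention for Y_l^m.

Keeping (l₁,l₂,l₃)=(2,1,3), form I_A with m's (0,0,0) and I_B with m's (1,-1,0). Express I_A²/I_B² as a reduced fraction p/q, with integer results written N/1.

Shared (l₁,l₂,l₃)=(2,1,3): N and (l;000)² cancel in I_A²/I_B².
A: Δ = 0!·4!·2!/7! = 1/105; Racah Σ t=0..0: t=0:+1/4 = 1/4; ⇒ 3j(2 1 3; 0 0 0)² = 3/35, sgn -1
B: Δ = 0!·4!·2!/7! = 1/105; Racah Σ t=0..0: t=0:+1/12 = 1/12; ⇒ 3j(2 1 3; 1 -1 0)² = 1/35, sgn -1
I_A²/I_B² = (3/35)/(1/35) = 3/1

3/1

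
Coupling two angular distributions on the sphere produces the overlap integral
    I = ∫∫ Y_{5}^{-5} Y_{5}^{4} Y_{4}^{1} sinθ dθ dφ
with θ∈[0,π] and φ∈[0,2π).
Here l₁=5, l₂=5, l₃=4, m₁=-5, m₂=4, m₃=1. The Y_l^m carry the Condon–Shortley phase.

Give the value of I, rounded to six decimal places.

Checks pass: Σm=0; 14 even; l₃=4∈[0,10].
(2·5+1)(2·5+1)(2·4+1) = 1089
Δ: 6! 4! 4! / 15! → 1/3153150
sum: t=1:−1/69120 t=2:+1/1728 t=3:−1/576 t=4:+1/1728 t=5:−1/69120 = -7/11520
3j²(5 5 4; 0 0 0) = Δ·Π!·Σ² = 2/143  (sign -1)
sum: t=6:+1/103680 = 1/103680
3j²(5 5 4; -5 4 1) = Δ·Π!·Σ² = 4/143  (sign -1)
combine: 4πI² = 1089·2/143·4/143 = 72/169
take √, sign +1: I = 0.18412721

0.184127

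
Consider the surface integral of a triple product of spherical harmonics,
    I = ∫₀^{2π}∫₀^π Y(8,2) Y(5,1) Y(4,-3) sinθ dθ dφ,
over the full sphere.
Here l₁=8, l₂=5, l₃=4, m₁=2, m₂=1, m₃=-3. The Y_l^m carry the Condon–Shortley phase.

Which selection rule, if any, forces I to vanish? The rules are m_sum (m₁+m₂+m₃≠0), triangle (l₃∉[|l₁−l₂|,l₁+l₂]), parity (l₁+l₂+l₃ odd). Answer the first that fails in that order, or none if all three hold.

azimuthal sum: 2 + 1 − 3 = 0  ✓
3 ≤ 4 ≤ 13 (triangle on l)  ✓
L = 8 + 5 + 4 = 17 (odd)  ✗

parity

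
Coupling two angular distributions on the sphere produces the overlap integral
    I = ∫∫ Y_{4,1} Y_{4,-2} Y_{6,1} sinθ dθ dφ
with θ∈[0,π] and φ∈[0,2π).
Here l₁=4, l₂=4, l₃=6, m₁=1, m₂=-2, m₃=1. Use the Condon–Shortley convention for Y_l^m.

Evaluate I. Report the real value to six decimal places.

Checks pass: Σm=0; 14 even; l₃=6∈[0,8].
(2·4+1)(2·4+1)(2·6+1) = 1053
Δ: 2! 6! 6! / 15! → 1/1261260
sum: t=0:+1/4608 t=1:−1/1296 t=2:+1/4608 = -7/20736
3j²(4 4 6; 0 0 0) = Δ·Π!·Σ² = 20/1287  (sign -1)
sum: t=0:+1/3456 t=1:−1/5760 t=2:+1/172800 = 7/57600
3j²(4 4 6; 1 -2 1) = Δ·Π!·Σ² = 21/2860  (sign -1)
combine: 4πI² = 1053·20/1287·21/2860 = 189/1573
take √, sign +1: I = 0.09778261

0.097783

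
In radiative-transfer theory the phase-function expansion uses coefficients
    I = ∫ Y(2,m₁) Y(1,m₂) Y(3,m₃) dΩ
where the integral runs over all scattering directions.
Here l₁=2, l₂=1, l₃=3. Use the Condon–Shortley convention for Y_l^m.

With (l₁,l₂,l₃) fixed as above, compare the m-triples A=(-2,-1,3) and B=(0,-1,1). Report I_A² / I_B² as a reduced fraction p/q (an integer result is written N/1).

5/2

Same 2,1,3: normalisation and zero-m 3j drop out of the ratio.
A: Δ: 0! 4! 2! / 7! → 1/105; sum: t=0:+1/48 = 1/48; 3j²(2 1 3; -2 -1 3) = Δ·Π!·Σ² = 1/7  (sign +1)
B: Δ: 0! 4! 2! / 7! → 1/105; sum: t=0:+1/8 = 1/8; 3j²(2 1 3; 0 -1 1) = Δ·Π!·Σ² = 2/35  (sign +1)
I_A²/I_B² = (1/7)/(2/35) = 5/2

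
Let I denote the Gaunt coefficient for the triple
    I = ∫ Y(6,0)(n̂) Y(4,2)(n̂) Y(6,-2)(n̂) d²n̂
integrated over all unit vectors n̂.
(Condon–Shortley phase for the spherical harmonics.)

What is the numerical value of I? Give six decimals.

-0.107540

m-sum 0 ✓  L=16 even ✓  2≤6≤10 ✓
Π(2lᵢ+1) = 13×9×13 = 1521
triangle coeff Δ(6,4,6) = 1/15315300
Σ_t [0,4]: t=0:+1/829440 t=1:−1/25920 t=2:+1/9216 t=3:−1/25920 t=4:+1/829440 = 7/207360
(3j)²=28/2431 [(6 4 6; 0 0 0)], sign=+1
Σ_t [2,4]: t=2:+1/55296 t=3:−1/25920 t=4:+1/138240 = -11/829440
(3j)²=11/1326 [(6 4 6; 0 2 -2)], sign=-1
⇒ 4πI² = 42/289
I = (-1)√(42/289/(4π)) = -0.10754019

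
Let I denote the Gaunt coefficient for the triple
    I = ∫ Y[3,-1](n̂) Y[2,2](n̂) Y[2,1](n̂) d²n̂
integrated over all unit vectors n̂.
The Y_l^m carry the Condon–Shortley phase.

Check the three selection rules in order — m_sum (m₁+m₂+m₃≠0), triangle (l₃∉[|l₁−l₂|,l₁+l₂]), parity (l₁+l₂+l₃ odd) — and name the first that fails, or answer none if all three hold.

m_sum

Σmᵢ = 2  ✗
l₃∈[|l₁−l₂|,l₁+l₂]=[1,5], have l₃=2
Σlᵢ = 7 ⇒ odd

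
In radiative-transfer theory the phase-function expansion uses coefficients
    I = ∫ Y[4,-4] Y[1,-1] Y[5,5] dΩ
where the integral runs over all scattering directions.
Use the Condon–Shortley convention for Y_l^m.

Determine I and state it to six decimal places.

-0.329416

Checks pass: Σm=0; 10 even; l₃=5∈[3,5].
(2·4+1)(2·1+1)(2·5+1) = 297
Δ: 0! 8! 2! / 11! → 1/495
sum: t=0:+1/576 = 1/576
3j²(4 1 5; 0 0 0) = Δ·Π!·Σ² = 5/99  (sign -1)
sum: t=0:+1/80640 = 1/80640
3j²(4 1 5; -4 -1 5) = Δ·Π!·Σ² = 1/11  (sign +1)
combine: 4πI² = 297·5/99·1/11 = 15/11
take √, sign -1: I = -0.32941575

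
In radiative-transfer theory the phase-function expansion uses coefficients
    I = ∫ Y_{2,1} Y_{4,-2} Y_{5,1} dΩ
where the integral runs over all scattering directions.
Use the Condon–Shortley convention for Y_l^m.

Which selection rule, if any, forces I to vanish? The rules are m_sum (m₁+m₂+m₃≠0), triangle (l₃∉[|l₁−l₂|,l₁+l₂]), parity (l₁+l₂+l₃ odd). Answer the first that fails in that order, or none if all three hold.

parity

Σmᵢ = 0  ✓
l₃∈[|l₁−l₂|,l₁+l₂]=[2,6], have l₃=5  ✓
Σlᵢ = 11 ⇒ odd  ✗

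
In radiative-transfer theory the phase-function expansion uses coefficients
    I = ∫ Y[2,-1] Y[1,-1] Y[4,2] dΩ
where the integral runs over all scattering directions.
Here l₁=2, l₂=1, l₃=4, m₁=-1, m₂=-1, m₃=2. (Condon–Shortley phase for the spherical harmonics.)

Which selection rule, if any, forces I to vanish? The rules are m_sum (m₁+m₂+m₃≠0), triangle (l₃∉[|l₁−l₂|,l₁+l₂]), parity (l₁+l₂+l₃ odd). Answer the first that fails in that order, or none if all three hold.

Σmᵢ = 0  ✓
l₃∈[|l₁−l₂|,l₁+l₂]=[1,3], have l₃=4  ✗
Σlᵢ = 7 ⇒ odd

triangle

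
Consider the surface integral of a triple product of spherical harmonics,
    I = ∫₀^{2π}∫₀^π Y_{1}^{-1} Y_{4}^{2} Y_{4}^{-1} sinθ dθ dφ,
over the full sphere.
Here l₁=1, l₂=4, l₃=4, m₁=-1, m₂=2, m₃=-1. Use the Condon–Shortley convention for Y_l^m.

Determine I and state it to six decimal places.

0.000000

L=9 odd ⇒ parity kills the (l;000) factor ⇒ I = 0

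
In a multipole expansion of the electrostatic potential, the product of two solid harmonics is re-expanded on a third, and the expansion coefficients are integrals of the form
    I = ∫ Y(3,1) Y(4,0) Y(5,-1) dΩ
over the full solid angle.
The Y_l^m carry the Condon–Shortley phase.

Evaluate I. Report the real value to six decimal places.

Checks pass: Σm=0; 12 even; l₃=5∈[1,7].
(2·3+1)(2·4+1)(2·5+1) = 693
Δ: 2! 4! 6! / 13! → 1/180180
sum: t=0:+1/576 t=1:−1/144 t=2:+1/576 = -1/288
3j²(3 4 5; 0 0 0) = Δ·Π!·Σ² = 20/1001  (sign +1)
sum: t=0:+1/384 t=1:−1/216 t=2:+1/2304 = -11/6912
3j²(3 4 5; 1 0 -1) = Δ·Π!·Σ² = 11/1638  (sign -1)
combine: 4πI² = 693·20/1001·11/1638 = 110/1183
take √, sign -1: I = -0.08601992

-0.086020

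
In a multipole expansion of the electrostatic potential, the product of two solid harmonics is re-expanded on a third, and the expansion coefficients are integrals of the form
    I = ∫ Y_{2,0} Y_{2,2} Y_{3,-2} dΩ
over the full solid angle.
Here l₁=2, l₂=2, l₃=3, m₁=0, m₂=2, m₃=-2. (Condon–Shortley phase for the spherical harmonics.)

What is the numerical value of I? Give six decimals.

l₁+l₂+l₃=7 is odd: 3j(l;000)=0 ⇒ I=0

0.000000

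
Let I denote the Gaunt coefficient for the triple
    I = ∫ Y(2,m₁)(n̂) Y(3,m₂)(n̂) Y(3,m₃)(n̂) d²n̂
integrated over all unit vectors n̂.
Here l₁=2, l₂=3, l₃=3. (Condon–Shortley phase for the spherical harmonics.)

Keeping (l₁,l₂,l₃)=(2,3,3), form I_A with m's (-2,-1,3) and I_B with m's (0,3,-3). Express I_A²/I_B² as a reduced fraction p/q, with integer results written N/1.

2/5

Shared (l₁,l₂,l₃)=(2,3,3): N and (l;000)² cancel in I_A²/I_B².
A: Δ = 2!·2!·4!/9! = 1/3780; Racah Σ t=2..2: t=2:+1/96 = 1/96; ⇒ 3j(2 3 3; -2 -1 3)² = 1/42, sgn +1
B: Δ = 2!·2!·4!/9! = 1/3780; Racah Σ t=2..2: t=2:+1/96 = 1/96; ⇒ 3j(2 3 3; 0 3 -3)² = 5/84, sgn +1
I_A²/I_B² = (1/42)/(5/84) = 2/5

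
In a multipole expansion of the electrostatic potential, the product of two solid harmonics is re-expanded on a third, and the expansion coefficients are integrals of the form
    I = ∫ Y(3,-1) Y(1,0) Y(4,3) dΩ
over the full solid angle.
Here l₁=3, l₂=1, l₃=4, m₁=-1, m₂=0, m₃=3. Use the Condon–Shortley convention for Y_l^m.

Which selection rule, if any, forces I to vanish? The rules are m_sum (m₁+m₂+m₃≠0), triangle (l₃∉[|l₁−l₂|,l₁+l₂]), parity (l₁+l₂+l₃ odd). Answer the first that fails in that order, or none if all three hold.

m₁+m₂+m₃ = -1 + 0 + 3 = 2  ✗
triangle: |3−1|=2 ≤ l₃=4 ≤ 3+1=4
parity: l₁+l₂+l₃ = 8 is even

m_sum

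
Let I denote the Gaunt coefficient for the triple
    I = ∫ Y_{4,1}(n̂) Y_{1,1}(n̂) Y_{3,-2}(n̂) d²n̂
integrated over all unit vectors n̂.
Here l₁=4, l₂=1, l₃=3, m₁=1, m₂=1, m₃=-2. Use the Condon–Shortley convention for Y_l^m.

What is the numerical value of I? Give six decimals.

-0.106622

Rules hold: Σm=0, L=8 even, 3≤3≤5.
N = 9·3·7 = 189
Δ = 2!·6!·0!/9! = 1/252
Racah Σ t=1..1: t=1:−1/36 = -1/36
⇒ 3j(4 1 3; 0 0 0)² = 4/63, sgn +1
Racah Σ t=2..2: t=2:+1/240 = 1/240
⇒ 3j(4 1 3; 1 1 -2)² = 1/84, sgn -1
4πI² = N·(3j₀)²·(3jₘ)² = 1/7
I = -1·√(0.142857/4π) = -0.10662181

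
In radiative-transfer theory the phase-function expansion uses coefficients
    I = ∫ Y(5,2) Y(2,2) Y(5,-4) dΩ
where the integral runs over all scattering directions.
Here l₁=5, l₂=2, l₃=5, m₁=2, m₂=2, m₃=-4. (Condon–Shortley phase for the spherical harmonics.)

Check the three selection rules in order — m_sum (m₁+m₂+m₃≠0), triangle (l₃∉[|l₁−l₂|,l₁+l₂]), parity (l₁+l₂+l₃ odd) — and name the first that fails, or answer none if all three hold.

Σmᵢ = 0  ✓
l₃∈[|l₁−l₂|,l₁+l₂]=[3,7], have l₃=5  ✓
Σlᵢ = 12 ⇒ even  ✓

none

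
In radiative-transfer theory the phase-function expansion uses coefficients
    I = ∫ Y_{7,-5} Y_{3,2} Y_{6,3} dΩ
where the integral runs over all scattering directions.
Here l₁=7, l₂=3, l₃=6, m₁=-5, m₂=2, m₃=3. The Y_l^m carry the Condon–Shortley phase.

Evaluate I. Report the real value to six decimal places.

Checks pass: Σm=0; 16 even; l₃=6∈[4,10].
(2·7+1)(2·3+1)(2·6+1) = 1365
Δ: 4! 10! 2! / 17! → 1/2042040
sum: t=1:−1/207360 t=2:+1/57600 t=3:−1/207360 = 1/129600
3j²(7 3 6; 0 0 0) = Δ·Π!·Σ² = 168/12155  (sign +1)
sum: t=3:−1/4354560 t=4:+1/1935360 = 1/3483648
3j²(7 3 6; -5 2 3) = Δ·Π!·Σ² = 125/12376  (sign -1)
combine: 4πI² = 1365·168/12155·125/12376 = 7875/41327
take √, sign -1: I = -0.12314121

-0.123141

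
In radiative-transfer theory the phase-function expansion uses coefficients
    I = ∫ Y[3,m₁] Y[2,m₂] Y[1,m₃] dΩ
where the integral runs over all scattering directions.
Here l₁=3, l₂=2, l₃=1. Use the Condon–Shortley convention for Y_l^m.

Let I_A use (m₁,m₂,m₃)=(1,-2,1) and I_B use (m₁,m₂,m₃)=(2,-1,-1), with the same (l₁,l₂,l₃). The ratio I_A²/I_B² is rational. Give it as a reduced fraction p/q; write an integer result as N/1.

1/10

l's match ⇒ only the (l;m) 3-j factors differ between A and B.
A: triangle coeff Δ(3,2,1) = 1/105; Σ_t [0,0]: t=0:+1/48 = 1/48; (3j)²=1/105 [(3 2 1; 1 -2 1)], sign=+1
B: triangle coeff Δ(3,2,1) = 1/105; Σ_t [1,1]: t=1:−1/12 = -1/12; (3j)²=2/21 [(3 2 1; 2 -1 -1)], sign=-1
I_A²/I_B² = (1/105)/(2/21) = 1/10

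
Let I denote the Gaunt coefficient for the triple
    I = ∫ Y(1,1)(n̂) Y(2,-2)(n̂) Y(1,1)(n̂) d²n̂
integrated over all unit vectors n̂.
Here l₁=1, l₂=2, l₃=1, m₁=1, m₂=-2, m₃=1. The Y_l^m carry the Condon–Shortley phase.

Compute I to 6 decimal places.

0.309019

Rules hold: Σm=0, L=4 even, 1≤1≤3.
N = 3·5·3 = 45
Δ = 2!·0!·2!/5! = 1/30
Racah Σ t=1..1: t=1:−1/1 = -1/1
⇒ 3j(1 2 1; 0 0 0)² = 2/15, sgn +1
Racah Σ t=0..0: t=0:+1/4 = 1/4
⇒ 3j(1 2 1; 1 -2 1)² = 1/5, sgn +1
4πI² = N·(3j₀)²·(3jₘ)² = 6/5
I = +1·√(1.2/4π) = 0.30901936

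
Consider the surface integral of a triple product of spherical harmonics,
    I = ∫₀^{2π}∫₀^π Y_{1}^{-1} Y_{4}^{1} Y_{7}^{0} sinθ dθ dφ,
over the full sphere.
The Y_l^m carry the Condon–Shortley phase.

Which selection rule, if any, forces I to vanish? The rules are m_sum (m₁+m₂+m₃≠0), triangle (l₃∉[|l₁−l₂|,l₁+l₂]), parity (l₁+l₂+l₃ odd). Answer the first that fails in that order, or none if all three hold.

triangle

azimuthal sum: -1 + 1 + 0 = 0  ✓
3 ≤ 7 ≤ 5 (triangle on l)  ✗
L = 1 + 4 + 7 = 12 (even)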